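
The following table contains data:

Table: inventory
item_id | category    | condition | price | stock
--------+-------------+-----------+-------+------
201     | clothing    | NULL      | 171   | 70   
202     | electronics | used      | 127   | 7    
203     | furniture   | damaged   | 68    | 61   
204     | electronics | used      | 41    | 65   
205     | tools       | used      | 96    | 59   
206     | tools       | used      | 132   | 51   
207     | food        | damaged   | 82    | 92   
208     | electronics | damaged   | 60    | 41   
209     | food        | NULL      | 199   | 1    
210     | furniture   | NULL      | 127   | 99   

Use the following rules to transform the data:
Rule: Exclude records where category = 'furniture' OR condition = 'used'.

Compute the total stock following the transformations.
204

Step 1: Find records where category = 'furniture' OR condition = 'used'
Step 2: 6 records match, summing to 342
Step 3: Original sum: 546
Step 4: Remaining sum = 546 - 342 = 204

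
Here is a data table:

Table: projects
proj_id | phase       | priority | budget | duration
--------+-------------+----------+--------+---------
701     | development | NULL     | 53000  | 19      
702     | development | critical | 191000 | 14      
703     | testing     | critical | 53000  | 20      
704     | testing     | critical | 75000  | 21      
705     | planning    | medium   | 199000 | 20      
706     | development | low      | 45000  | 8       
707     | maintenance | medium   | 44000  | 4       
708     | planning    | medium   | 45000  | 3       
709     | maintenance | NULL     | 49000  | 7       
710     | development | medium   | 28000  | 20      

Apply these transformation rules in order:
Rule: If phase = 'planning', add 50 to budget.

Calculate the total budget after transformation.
782100

Step 1: Count records where phase = 'planning': 2
Step 2: Total bonus added: 2 × 50 = 100
Step 3: Original sum of budget: 782000
Step 4: Final sum = 782000 + 100 = 782100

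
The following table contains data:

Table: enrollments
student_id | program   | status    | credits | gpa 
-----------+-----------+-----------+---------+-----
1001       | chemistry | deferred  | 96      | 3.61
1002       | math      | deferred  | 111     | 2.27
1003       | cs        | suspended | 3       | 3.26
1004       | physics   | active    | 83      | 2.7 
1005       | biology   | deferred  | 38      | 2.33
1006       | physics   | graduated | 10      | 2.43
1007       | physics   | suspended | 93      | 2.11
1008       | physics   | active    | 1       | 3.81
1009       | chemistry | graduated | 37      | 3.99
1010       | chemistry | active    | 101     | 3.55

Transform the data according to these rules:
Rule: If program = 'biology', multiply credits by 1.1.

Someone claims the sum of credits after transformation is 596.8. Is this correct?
No, the correct result is 576.8.

Step 1: Calculate the correct sum after transformation
Step 2: Apply multiplier 1.1 to records where program = 'biology'
Step 3: Correct result = 576.8
Step 4: Claimed result = 596.8
Step 5: 576.8 ≠ 596.8
Conclusion: The claimed result is incorrect. The correct answer is 576.8.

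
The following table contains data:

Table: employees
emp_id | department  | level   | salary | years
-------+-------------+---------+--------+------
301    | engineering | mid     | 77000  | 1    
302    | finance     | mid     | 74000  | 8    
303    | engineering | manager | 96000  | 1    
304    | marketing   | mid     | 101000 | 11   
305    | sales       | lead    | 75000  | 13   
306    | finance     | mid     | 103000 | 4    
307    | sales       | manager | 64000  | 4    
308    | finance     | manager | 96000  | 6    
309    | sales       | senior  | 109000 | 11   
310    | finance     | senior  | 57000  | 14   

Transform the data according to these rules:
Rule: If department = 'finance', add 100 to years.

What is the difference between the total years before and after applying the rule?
400

Step 1: Original sum of years = 73
Step 2: 4 records have department = 'finance'
Step 3: Each affected record changes by 100
Step 4: Total change = 4 × 100 = 400
Step 5: New sum = 73 + 400 = 473
Step 6: Difference = |473 - 73| = 400
        (Sum increased by 400)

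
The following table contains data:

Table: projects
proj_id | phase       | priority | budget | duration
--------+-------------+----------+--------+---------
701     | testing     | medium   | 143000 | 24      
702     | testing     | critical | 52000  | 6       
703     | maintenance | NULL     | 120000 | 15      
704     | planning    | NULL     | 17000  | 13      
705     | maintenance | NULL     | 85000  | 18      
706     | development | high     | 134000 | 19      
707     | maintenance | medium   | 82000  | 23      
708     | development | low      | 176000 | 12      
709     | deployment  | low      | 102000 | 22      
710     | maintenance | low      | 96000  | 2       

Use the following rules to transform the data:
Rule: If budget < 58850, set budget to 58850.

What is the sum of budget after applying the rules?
1055700

Step 1: 2 records have budget < 58850
Step 2: These records originally summed to 69000
Step 3: After setting to minimum: 2 × 58850 = 117700
Step 4: Unaffected records sum: 938000
Step 5: Final sum = 117700 + 938000 = 1055700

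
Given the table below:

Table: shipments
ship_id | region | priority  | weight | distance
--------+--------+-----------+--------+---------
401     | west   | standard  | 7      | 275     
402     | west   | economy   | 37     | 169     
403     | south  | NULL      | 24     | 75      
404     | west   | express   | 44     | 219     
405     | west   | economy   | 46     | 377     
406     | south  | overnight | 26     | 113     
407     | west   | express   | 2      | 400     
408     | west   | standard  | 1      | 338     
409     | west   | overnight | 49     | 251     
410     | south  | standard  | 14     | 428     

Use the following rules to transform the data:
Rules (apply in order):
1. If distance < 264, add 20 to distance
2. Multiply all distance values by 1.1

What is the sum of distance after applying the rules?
3019.5

Step 1: Apply Rule 1 - Add 20 to records with distance < 264
  - 5 records affected: 827 + (5 × 20) = 927
  - Unaffected records: 1818
  - Sum after Rule 1: 2745
Step 2: Apply Rule 2 - Multiply all by 1.1
  - 2745 × 1.1 = 3019.5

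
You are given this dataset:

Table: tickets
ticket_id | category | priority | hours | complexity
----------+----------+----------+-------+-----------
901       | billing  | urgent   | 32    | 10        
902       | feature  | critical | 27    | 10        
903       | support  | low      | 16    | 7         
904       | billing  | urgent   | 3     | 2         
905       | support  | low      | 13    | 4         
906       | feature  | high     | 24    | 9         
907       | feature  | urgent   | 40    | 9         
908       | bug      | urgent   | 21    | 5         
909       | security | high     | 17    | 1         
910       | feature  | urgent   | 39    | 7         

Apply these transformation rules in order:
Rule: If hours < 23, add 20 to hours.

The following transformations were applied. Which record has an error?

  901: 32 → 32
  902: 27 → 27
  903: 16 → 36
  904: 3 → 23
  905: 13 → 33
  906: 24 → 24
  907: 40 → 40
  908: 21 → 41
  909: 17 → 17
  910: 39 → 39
Record 909 has an error. The correct transformed value should be 37, not 17.

Step 1: Check each record against the rule
Step 2: Record 909 has hours = 17
Step 3: Since 17 < 23, the bonus should have been applied
Step 4: Correct value = 37, but claimed value = 17
Conclusion: Record 909 has the error.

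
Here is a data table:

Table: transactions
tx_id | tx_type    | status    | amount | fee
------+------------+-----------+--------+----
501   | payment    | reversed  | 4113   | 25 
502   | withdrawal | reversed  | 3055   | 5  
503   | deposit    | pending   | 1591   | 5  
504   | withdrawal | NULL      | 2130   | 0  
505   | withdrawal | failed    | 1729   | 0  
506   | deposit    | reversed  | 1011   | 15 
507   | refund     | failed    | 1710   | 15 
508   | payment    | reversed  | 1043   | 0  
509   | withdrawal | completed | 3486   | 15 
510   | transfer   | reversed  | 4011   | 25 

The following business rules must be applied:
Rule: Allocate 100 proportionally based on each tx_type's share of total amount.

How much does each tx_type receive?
deposit: 10.9, payment: 21.59, refund: 7.16, transfer: 16.8, withdrawal: 43.55

Step 1: Calculate total amount = 23879
Step 2: Calculate each tx_type's proportion:
  deposit: 2602/23879 = 10.90% → 10.9
  payment: 5156/23879 = 21.59% → 21.59
  refund: 1710/23879 = 7.16% → 7.16
  transfer: 4011/23879 = 16.80% → 16.8
  withdrawal: 10400/23879 = 43.55% → 43.55
Step 3: Verify: sum of allocations ≈ 100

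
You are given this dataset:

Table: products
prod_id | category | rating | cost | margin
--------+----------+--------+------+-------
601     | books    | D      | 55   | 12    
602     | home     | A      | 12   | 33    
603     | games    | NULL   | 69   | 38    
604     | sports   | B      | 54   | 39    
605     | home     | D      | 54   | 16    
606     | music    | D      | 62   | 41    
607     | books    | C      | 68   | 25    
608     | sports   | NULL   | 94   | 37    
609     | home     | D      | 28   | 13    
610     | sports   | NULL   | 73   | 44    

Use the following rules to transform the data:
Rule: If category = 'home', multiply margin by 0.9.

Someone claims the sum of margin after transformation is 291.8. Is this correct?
Yes, the result is correct.

Step 1: Calculate the correct sum after transformation
Step 2: Apply multiplier 0.9 to records where category = 'home'
Step 3: Correct result = 291.8
Step 4: Claimed result = 291.8
Step 5: 291.8 = 291.8 ✓
Conclusion: The claimed result is correct.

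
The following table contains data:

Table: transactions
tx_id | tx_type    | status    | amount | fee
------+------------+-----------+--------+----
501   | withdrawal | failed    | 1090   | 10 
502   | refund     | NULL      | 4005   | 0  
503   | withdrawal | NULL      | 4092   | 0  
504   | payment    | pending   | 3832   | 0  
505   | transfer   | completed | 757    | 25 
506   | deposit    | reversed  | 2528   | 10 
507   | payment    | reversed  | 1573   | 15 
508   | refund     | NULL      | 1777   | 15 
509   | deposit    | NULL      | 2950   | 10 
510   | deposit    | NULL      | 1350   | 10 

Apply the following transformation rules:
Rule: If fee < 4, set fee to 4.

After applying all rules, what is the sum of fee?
107

Step 1: 3 records have fee < 4
Step 2: These records originally summed to 0
Step 3: After setting to minimum: 3 × 4 = 12
Step 4: Unaffected records sum: 95
Step 5: Final sum = 12 + 95 = 107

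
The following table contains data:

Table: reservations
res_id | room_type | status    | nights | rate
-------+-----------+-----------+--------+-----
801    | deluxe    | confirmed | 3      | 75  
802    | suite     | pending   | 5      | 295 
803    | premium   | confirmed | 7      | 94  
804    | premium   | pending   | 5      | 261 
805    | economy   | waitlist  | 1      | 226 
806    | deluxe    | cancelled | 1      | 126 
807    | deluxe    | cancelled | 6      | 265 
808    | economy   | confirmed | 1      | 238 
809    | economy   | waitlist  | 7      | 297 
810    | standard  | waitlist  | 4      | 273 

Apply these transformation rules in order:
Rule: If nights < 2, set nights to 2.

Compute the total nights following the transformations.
43

Step 1: 3 records have nights < 2
Step 2: These records originally summed to 3
Step 3: After setting to minimum: 3 × 2 = 6
Step 4: Unaffected records sum: 37
Step 5: Final sum = 6 + 37 = 43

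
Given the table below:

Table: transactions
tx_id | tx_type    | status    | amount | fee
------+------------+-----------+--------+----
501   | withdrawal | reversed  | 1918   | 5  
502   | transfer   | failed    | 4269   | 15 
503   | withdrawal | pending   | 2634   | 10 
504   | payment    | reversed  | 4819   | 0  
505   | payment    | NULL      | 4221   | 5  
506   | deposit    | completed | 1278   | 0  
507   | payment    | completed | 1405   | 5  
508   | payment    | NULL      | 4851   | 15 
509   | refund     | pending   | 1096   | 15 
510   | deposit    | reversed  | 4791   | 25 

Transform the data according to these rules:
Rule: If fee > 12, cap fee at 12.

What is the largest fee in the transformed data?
12

Step 1: Original maximum fee = 25
Step 2: Apply cap at 12
Step 3: 4 records had fee > 12 and were capped
Step 4: Maximum after transformation = 12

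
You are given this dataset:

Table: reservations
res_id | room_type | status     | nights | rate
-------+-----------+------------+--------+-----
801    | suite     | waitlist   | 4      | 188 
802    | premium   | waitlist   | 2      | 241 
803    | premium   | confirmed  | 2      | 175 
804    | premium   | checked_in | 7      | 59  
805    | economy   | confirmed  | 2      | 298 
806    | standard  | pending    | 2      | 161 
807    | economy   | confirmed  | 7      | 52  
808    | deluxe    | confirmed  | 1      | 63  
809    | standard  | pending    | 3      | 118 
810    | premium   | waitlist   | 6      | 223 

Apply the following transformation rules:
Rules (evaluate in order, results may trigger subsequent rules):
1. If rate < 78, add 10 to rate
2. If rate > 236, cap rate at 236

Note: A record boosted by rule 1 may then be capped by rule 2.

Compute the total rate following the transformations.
1541

Step 1: Apply rule 1 to records with rate < 78
  - 3 records get bonus of 10
  - Of these, 0 records then exceed 236 and get capped
Step 2: Apply rule 2 to records with rate > 236
  - 2 records (original) are capped
Step 3: Calculate final sum = 1541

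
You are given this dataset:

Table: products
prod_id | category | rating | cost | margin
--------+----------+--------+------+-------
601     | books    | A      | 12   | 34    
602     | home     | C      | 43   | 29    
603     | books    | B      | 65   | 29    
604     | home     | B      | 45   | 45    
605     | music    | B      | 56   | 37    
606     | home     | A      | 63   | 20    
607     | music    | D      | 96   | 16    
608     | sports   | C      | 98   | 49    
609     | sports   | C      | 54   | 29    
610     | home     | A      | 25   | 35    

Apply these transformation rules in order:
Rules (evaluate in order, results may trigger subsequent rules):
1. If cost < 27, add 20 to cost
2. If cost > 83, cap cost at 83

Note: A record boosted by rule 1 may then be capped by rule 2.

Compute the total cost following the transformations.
569

Step 1: Apply rule 1 to records with cost < 27
  - 2 records get bonus of 20
  - Of these, 0 records then exceed 83 and get capped
Step 2: Apply rule 2 to records with cost > 83
  - 2 records (original) are capped
Step 3: Calculate final sum = 569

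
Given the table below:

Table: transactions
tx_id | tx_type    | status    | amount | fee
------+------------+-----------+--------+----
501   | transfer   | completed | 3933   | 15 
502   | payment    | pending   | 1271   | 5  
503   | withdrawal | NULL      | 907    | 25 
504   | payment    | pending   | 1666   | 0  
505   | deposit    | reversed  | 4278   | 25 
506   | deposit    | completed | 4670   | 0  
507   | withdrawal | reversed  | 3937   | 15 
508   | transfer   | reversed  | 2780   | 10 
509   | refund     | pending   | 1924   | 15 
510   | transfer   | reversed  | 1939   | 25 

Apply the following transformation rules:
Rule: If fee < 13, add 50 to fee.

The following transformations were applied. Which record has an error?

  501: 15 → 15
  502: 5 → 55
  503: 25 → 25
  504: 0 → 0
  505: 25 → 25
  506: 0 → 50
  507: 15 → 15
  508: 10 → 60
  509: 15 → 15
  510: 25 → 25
Record 504 has an error. The correct transformed value should be 50, not 0.

Step 1: Check each record against the rule
Step 2: Record 504 has fee = 0
Step 3: Since 0 < 13, the bonus should have been applied
Step 4: Correct value = 50, but claimed value = 0
Conclusion: Record 504 has the error.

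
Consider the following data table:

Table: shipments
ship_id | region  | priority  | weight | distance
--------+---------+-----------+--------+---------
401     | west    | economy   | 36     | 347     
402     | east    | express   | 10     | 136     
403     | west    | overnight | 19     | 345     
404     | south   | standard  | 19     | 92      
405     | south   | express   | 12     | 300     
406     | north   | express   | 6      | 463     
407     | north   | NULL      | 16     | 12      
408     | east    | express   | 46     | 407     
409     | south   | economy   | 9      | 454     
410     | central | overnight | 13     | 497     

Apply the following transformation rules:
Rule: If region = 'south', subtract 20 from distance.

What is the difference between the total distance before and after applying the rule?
60

Step 1: Original sum of distance = 3053
Step 2: 3 records have region = 'south'
Step 3: Each affected record changes by -20
Step 4: Total change = 3 × -20 = -60
Step 5: New sum = 3053 + -60 = 2993
Step 6: Difference = |2993 - 3053| = 60
        (Sum decreased by 60)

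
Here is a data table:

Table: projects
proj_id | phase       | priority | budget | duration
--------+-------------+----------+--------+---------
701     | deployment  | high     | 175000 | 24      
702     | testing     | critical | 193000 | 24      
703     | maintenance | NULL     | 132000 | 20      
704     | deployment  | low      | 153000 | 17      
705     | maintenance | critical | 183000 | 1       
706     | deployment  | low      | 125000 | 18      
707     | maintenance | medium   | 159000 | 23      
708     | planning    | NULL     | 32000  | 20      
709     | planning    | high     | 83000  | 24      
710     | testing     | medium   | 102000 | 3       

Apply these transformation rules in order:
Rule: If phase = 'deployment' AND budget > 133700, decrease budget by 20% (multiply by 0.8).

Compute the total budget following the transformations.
1271400.0

Step 1: Find records where phase = 'deployment' AND budget > 133700
Step 2: 2 records match, summing to 328000
Step 3: After multiplier: 328000 × 0.8 = 262400.0
Step 4: Unaffected records sum: 1009000
Step 5: Final sum = 262400.0 + 1009000 = 1271400.0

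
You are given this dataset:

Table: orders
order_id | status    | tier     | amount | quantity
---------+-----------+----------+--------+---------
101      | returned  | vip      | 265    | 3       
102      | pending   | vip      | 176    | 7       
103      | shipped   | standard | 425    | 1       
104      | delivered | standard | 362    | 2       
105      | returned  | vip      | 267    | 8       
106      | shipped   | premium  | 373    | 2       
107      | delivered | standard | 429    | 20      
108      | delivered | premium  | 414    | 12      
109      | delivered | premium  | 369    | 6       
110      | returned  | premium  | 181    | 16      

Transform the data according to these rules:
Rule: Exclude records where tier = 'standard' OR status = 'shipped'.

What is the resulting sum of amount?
1672

Step 1: Find records where tier = 'standard' OR status = 'shipped'
Step 2: 4 records match, summing to 1589
Step 3: Original sum: 3261
Step 4: Remaining sum = 3261 - 1589 = 1672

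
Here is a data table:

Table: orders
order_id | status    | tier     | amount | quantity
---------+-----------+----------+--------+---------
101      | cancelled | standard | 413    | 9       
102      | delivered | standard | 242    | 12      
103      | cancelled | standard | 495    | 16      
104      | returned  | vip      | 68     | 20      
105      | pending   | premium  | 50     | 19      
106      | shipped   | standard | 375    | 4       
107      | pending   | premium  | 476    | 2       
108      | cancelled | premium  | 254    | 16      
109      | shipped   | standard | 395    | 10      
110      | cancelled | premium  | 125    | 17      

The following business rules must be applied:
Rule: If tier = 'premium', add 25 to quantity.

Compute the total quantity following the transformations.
225

Step 1: Count records where tier = 'premium': 4
Step 2: Total bonus added: 4 × 25 = 100
Step 3: Original sum of quantity: 125
Step 4: Final sum = 125 + 100 = 225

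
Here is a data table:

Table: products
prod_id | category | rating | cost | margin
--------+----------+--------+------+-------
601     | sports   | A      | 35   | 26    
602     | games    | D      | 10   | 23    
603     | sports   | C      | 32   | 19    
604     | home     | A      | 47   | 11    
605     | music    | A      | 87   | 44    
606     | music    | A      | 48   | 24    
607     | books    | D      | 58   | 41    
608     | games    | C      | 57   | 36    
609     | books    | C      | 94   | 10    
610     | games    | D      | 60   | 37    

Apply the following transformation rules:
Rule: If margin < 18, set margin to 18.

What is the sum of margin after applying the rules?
286

Step 1: 2 records have margin < 18
Step 2: These records originally summed to 21
Step 3: After setting to minimum: 2 × 18 = 36
Step 4: Unaffected records sum: 250
Step 5: Final sum = 36 + 250 = 286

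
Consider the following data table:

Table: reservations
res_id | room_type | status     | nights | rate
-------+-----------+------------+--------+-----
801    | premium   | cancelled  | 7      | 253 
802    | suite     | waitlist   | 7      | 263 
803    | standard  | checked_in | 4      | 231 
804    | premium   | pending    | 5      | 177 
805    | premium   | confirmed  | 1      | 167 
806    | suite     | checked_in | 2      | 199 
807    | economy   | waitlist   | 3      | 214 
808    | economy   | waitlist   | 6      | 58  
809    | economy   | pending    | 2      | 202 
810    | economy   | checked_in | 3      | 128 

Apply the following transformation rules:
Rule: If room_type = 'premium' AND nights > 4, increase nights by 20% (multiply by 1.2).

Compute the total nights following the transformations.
42.4

Step 1: Find records where room_type = 'premium' AND nights > 4
Step 2: 2 records match, summing to 12
Step 3: After multiplier: 12 × 1.2 = 14.4
Step 4: Unaffected records sum: 28
Step 5: Final sum = 14.4 + 28 = 42.4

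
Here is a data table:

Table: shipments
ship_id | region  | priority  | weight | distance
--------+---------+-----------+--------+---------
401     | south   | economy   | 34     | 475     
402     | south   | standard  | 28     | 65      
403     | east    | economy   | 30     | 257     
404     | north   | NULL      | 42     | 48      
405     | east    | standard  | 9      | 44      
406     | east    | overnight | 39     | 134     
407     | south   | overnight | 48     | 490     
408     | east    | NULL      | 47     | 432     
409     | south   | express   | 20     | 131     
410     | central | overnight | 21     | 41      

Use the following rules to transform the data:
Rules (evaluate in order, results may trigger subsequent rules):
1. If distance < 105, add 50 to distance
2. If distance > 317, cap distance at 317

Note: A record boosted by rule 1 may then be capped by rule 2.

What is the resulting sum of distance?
1871

Step 1: Apply rule 1 to records with distance < 105
  - 4 records get bonus of 50
  - Of these, 0 records then exceed 317 and get capped
Step 2: Apply rule 2 to records with distance > 317
  - 3 records (original) are capped
Step 3: Calculate final sum = 1871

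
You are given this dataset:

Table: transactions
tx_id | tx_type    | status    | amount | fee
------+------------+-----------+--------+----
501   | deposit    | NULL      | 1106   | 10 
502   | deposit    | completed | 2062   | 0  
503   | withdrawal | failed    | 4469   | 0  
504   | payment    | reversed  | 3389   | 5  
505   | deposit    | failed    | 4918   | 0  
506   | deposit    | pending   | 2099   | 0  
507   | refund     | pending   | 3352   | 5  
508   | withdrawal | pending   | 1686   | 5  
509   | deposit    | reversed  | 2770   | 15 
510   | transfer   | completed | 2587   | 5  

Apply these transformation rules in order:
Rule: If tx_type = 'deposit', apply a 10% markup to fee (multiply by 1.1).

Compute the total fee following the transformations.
47.5

Step 1: Records with tx_type = 'deposit' have total fee = 25
Step 2: Apply multiplier: 25 × 1.1 = 27.5
Step 3: Other records total: 20
Step 4: Final sum = 27.5 + 20 = 47.5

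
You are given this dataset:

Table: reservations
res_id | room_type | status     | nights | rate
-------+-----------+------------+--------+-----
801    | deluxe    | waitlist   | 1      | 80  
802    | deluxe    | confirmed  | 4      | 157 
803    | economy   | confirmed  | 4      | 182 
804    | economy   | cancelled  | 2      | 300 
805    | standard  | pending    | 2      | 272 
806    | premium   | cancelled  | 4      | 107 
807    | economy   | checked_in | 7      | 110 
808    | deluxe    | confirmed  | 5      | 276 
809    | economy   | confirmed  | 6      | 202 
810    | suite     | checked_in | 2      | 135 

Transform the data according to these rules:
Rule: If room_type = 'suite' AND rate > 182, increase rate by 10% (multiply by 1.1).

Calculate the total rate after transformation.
1821

Step 1: Find records where room_type = 'suite' AND rate > 182
Step 2: 0 records match, summing to 0
Step 3: After multiplier: 0 × 1.1 = 0.0
Step 4: Unaffected records sum: 1821
Step 5: Final sum = 0.0 + 1821 = 1821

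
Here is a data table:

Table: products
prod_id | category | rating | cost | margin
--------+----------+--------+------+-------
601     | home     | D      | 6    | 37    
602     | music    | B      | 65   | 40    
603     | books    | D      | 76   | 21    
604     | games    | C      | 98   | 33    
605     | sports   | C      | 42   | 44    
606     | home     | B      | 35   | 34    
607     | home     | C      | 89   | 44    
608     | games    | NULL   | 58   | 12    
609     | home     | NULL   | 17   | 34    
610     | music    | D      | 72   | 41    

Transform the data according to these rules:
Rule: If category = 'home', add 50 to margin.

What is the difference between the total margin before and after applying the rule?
200

Step 1: Original sum of margin = 340
Step 2: 4 records have category = 'home'
Step 3: Each affected record changes by 50
Step 4: Total change = 4 × 50 = 200
Step 5: New sum = 340 + 200 = 540
Step 6: Difference = |540 - 340| = 200
        (Sum increased by 200)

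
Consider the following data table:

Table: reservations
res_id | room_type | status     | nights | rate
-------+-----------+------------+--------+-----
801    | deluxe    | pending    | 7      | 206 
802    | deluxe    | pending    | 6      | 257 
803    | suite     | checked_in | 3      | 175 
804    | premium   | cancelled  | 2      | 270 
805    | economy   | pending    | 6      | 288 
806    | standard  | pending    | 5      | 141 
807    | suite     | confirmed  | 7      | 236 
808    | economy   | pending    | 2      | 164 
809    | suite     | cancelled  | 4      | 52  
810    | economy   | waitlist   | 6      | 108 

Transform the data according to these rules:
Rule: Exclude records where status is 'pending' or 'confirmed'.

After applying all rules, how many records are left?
4

Step 1: Count records to exclude
  - 5 (pending) + 1 (confirmed) = 6 records
Step 2: Total records: 10
Step 3: Remaining = 10 - 6 = 4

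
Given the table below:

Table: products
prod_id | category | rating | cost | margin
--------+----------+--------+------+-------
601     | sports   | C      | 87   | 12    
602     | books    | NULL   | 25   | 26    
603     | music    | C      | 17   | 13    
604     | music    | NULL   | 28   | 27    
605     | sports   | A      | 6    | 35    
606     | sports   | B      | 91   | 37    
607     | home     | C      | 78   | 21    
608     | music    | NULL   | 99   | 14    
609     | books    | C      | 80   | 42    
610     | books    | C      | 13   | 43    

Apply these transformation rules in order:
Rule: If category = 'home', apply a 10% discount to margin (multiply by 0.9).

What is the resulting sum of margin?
267.9

Step 1: Records with category = 'home' have total margin = 21
Step 2: Apply multiplier: 21 × 0.9 = 18.9
Step 3: Other records total: 249
Step 4: Final sum = 18.9 + 249 = 267.9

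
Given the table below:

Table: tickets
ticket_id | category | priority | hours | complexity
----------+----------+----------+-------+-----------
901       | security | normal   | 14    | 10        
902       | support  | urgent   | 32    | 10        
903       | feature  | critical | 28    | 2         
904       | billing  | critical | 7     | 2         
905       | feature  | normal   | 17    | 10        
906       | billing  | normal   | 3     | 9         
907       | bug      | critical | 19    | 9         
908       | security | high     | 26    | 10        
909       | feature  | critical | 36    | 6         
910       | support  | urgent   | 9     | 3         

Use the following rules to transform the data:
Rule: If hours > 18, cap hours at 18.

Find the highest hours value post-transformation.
18

Step 1: Original maximum hours = 36
Step 2: Apply cap at 18
Step 3: 5 records had hours > 18 and were capped
Step 4: Maximum after transformation = 18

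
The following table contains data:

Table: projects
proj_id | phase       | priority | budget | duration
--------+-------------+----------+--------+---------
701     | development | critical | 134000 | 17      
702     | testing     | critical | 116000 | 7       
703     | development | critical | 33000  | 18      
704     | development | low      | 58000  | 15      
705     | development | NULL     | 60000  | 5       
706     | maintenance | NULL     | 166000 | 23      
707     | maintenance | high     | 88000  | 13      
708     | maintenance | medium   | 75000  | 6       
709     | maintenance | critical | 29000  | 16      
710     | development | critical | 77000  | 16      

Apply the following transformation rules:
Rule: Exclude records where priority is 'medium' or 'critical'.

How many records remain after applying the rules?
4

Step 1: Count records to exclude
  - 1 (medium) + 5 (critical) = 6 records
Step 2: Total records: 10
Step 3: Remaining = 10 - 6 = 4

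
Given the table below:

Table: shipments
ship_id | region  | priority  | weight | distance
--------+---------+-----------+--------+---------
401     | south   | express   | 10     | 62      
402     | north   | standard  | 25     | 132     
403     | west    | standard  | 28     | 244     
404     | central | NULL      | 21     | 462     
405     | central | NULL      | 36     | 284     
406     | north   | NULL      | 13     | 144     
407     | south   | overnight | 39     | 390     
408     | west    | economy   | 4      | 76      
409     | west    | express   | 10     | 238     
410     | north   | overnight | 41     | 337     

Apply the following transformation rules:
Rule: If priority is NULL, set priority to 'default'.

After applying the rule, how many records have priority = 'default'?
3

Step 1: Count records where priority IS NULL
Step 2: Found 3 records with NULL priority
Step 3: These records will have priority set to 'default'
Step 4: Records already having priority = 'default': 0
Step 5: Answer: 3 + 0 = 3 records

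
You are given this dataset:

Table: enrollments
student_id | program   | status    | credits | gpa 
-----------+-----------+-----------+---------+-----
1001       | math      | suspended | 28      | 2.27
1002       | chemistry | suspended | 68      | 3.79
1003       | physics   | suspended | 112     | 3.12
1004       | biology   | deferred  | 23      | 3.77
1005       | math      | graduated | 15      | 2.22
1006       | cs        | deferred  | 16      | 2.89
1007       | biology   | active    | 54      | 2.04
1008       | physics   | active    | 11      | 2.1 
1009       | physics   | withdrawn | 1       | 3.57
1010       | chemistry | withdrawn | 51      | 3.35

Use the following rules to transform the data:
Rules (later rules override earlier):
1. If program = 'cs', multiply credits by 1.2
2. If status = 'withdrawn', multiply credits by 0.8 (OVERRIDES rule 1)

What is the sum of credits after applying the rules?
371.8

Step 1: Rule 2 takes priority for records with status = 'withdrawn'
  - 2 records: 52 × 0.8 = 41.6
Step 2: Rule 1 applies to remaining records with program = 'cs'
  - 1 records: 16 × 1.2 = 19.2
Step 3: Other records unchanged: 311
Step 4: Final sum = 41.6 + 19.2 + 311 = 371.8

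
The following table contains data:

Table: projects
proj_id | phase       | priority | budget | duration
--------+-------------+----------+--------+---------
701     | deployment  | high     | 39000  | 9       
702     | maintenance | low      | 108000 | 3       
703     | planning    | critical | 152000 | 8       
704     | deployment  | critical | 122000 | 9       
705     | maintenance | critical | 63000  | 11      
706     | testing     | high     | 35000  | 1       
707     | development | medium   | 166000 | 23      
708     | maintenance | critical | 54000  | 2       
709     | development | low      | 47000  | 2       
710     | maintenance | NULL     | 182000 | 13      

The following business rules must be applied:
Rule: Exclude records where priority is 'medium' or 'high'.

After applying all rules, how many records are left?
7

Step 1: Count records to exclude
  - 1 (medium) + 2 (high) = 3 records
Step 2: Total records: 10
Step 3: Remaining = 10 - 3 = 7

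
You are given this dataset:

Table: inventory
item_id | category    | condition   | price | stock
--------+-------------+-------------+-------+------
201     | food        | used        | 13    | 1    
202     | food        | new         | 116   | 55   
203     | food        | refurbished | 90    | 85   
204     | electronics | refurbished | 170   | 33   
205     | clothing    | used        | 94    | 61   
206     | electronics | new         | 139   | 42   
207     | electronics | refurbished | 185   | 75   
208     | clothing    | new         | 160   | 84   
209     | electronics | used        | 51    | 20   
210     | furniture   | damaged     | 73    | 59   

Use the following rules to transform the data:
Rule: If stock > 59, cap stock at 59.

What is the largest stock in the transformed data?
59

Step 1: Original maximum stock = 85
Step 2: Apply cap at 59
Step 3: 4 records had stock > 59 and were capped
Step 4: Maximum after transformation = 59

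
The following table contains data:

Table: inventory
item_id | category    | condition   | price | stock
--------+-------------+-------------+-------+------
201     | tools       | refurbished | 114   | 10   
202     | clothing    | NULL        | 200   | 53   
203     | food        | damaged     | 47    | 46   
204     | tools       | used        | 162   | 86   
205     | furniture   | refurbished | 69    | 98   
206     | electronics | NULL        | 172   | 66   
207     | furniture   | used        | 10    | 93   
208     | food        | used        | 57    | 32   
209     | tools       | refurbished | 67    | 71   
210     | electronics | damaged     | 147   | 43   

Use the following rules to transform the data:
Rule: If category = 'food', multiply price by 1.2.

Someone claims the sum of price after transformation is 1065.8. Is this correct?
Yes, the result is correct.

Step 1: Calculate the correct sum after transformation
Step 2: Apply multiplier 1.2 to records where category = 'food'
Step 3: Correct result = 1065.8
Step 4: Claimed result = 1065.8
Step 5: 1065.8 = 1065.8 ✓
Conclusion: The claimed result is correct.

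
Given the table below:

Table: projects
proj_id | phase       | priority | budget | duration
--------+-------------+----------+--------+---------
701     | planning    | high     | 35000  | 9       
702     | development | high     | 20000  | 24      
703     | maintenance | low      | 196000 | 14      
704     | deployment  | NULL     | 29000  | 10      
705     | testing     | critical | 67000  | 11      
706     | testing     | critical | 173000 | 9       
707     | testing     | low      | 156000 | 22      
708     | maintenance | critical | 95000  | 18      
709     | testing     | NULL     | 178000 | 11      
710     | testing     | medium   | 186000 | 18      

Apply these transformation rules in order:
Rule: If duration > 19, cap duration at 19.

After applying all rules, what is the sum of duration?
138

Step 1: 2 records have duration > 19
Step 2: These records originally summed to 46
Step 3: After capping: 2 × 19 = 38
Step 4: Unaffected records sum: 100
Step 5: Final sum = 38 + 100 = 138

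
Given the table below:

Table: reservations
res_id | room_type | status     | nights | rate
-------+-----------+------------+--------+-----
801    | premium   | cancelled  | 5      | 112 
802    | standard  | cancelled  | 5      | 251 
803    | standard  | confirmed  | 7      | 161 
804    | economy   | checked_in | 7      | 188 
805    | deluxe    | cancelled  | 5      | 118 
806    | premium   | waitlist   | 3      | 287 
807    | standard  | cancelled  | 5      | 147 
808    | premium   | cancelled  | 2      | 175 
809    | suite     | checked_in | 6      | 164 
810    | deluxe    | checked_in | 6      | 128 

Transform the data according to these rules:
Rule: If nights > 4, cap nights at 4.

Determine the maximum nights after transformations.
4

Step 1: Original maximum nights = 7
Step 2: Apply cap at 4
Step 3: 8 records had nights > 4 and were capped
Step 4: Maximum after transformation = 4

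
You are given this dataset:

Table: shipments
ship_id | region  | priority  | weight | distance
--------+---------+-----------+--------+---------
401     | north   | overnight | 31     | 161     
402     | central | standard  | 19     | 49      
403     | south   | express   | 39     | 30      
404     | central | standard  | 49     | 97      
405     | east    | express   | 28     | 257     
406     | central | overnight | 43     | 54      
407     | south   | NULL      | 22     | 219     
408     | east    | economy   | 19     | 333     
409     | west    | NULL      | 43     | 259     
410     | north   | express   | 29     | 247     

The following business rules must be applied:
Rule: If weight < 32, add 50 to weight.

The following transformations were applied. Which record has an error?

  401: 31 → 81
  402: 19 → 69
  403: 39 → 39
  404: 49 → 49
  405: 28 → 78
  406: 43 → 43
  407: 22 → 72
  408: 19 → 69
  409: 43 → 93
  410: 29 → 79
Record 409 has an error. The correct transformed value should be 43, not 93.

Step 1: Check each record against the rule
Step 2: Record 409 has weight = 43
Step 3: Since 43 >= 32, the bonus should not have been applied
Step 4: Correct value = 43, but claimed value = 93
Conclusion: Record 409 has the error.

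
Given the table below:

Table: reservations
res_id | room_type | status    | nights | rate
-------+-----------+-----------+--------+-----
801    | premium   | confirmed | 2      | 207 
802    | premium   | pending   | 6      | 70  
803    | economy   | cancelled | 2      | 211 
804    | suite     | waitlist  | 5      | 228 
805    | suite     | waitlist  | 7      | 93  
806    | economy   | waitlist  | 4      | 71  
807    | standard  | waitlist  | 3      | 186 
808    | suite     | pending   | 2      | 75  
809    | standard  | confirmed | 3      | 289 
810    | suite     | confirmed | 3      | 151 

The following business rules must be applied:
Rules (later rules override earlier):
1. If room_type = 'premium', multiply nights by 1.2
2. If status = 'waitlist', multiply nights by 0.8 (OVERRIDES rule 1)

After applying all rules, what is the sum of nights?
34.8

Step 1: Rule 2 takes priority for records with status = 'waitlist'
  - 4 records: 19 × 0.8 = 15.2
Step 2: Rule 1 applies to remaining records with room_type = 'premium'
  - 2 records: 8 × 1.2 = 9.6
Step 3: Other records unchanged: 10
Step 4: Final sum = 15.2 + 9.6 + 10 = 34.8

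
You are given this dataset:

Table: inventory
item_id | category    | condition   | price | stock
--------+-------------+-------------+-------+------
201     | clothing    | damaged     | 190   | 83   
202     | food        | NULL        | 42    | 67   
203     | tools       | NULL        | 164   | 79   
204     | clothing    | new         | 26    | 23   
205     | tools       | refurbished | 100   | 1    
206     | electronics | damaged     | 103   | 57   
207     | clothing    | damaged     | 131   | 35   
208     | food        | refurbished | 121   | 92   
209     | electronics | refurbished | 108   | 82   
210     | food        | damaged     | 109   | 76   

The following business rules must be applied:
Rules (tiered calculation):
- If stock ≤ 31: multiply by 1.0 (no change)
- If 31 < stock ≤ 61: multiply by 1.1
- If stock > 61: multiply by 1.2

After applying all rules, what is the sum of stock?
700.0

Step 1: Tier 1 (stock ≤ 31): 2 records, sum = 24 × 1.0 = 24.0
Step 2: Tier 2 (31 < stock ≤ 61): 2 records, sum = 92 × 1.1 = 101.2
Step 3: Tier 3 (stock > 61): 6 records, sum = 479 × 1.2 = 574.8
Step 4: Final sum = 24.0 + 101.2 + 574.8 = 700.0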